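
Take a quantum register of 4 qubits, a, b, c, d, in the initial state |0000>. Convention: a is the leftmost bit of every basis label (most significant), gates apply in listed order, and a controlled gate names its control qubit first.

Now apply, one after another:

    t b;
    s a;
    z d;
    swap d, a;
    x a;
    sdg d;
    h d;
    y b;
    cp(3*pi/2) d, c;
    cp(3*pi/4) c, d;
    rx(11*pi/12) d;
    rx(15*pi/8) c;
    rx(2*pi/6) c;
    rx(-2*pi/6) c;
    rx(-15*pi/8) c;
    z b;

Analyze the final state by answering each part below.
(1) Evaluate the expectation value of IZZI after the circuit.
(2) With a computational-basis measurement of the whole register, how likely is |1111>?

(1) The expectation value of IZZI is -1. Key observation: gates 12-15 undo each other exactly, leaving only the rest of the circuit to track.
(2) Outcome |1111> occurs with probability 0.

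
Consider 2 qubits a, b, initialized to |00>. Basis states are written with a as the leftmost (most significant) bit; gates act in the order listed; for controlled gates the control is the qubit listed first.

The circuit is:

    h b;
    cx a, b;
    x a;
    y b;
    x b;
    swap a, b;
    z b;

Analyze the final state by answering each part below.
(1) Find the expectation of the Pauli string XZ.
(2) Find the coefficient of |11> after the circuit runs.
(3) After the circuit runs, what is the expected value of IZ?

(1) The observable XZ averages to 1.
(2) The final state's coefficient on |11> equals sqrt(2)*I/2.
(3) In the final state, IZ has expectation -1.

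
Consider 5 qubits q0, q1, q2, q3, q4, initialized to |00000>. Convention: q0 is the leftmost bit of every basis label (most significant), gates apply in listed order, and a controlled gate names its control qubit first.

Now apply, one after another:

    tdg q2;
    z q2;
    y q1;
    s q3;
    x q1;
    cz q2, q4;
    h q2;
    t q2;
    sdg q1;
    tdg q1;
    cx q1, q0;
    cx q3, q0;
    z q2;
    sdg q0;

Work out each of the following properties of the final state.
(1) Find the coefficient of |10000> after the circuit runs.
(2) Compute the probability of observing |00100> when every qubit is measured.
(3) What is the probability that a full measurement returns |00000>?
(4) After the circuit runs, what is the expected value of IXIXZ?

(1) The amplitude on |10000> is 0.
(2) Outcome |00100> occurs with probability 1/2.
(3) The probability of measuring |00000> is 1/2.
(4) In the final state, IXIXZ has expectation 0.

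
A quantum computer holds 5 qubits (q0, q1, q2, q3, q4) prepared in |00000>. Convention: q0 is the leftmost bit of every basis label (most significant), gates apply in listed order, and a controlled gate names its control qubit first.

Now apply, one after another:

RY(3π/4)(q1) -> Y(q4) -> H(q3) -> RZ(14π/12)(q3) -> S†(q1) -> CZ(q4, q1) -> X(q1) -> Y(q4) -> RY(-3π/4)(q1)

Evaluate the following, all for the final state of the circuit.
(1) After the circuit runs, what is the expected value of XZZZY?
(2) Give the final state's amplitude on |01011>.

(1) In the final state, XZZZY has expectation 0.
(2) |01011> carries amplitude 0 in the final state.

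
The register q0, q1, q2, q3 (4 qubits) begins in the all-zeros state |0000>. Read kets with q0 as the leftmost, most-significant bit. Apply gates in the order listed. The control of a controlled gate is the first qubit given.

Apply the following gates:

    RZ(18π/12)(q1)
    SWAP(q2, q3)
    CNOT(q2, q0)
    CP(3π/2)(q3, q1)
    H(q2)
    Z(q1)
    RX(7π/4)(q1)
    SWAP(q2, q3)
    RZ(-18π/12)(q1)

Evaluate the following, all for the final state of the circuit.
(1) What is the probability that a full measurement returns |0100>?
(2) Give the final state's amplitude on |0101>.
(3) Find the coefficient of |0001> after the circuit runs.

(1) The probability of measuring |0100> is 1/4 - sqrt(2)/8.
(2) The final state's coefficient on |0101> equals sqrt(4 - 2*sqrt(2))/4.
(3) The final state's coefficient on |0001> equals -sqrt(2*sqrt(2) + 4)/4.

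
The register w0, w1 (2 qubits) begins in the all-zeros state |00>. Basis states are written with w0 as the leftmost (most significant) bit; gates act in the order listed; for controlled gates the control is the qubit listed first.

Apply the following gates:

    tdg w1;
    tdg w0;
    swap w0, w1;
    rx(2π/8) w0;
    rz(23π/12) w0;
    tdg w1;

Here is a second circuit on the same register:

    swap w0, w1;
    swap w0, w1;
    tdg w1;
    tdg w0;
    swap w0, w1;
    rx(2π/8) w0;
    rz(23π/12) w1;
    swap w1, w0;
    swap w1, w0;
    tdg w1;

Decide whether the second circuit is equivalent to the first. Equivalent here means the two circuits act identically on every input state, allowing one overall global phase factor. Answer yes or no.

No: there is an input state on which the two circuits produce genuinely different outputs (not merely differing by a phase).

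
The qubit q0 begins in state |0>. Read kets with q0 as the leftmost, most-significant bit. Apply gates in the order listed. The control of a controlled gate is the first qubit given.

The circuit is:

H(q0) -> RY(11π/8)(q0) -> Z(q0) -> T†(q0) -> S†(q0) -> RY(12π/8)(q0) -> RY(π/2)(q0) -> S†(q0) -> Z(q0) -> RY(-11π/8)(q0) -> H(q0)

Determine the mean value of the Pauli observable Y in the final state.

In the final state, Y has expectation sqrt(4 - 2*sqrt(2))/4.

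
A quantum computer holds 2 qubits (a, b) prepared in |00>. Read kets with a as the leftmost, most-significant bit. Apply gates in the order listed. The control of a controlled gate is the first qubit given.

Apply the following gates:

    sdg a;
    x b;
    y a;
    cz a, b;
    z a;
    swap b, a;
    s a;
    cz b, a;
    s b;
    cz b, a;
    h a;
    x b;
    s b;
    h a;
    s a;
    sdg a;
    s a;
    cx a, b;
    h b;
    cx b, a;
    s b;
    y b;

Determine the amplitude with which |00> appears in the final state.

The amplitude on |00> is -sqrt(2)/2. Key observation: steps 15-16 multiply out to the identity, so the circuit reduces to the remaining gates.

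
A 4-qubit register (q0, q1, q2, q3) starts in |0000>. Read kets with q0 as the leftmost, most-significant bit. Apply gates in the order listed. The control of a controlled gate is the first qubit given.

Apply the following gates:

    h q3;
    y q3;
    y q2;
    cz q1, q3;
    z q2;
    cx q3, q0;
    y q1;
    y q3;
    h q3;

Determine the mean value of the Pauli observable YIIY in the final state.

In the final state, YIIY has expectation -1.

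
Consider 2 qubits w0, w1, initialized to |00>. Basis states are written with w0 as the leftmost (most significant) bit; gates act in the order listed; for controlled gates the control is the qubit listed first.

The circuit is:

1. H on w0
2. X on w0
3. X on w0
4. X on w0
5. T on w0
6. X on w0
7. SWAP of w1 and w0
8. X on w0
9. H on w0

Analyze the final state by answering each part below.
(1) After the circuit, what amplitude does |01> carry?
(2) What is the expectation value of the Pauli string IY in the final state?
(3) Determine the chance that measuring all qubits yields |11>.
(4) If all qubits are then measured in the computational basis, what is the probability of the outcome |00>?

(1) The final state's coefficient on |01> equals 1/2.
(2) In the final state, IY has expectation -sqrt(2)/2.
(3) Outcome |11> occurs with probability 1/4.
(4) Outcome |00> occurs with probability 1/4.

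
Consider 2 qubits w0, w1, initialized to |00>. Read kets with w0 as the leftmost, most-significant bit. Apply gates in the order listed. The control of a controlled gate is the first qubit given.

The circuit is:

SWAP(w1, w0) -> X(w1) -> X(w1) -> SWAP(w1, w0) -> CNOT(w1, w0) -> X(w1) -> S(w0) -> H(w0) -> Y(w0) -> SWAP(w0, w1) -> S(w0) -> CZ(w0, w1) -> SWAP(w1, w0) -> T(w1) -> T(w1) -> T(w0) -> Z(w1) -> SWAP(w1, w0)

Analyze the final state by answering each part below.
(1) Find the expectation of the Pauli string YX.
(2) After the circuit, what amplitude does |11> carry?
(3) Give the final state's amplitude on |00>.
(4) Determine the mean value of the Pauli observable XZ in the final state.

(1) The expectation value of YX is 0.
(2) |11> carries amplitude -sqrt(2)*exp(3*I*pi/4)/2 in the final state.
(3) The final state's coefficient on |00> equals 0.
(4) In the final state, XZ has expectation 0.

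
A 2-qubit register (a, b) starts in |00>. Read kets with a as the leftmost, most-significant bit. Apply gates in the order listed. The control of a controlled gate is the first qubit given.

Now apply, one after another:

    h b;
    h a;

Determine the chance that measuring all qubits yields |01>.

Outcome |01> occurs with probability 1/4.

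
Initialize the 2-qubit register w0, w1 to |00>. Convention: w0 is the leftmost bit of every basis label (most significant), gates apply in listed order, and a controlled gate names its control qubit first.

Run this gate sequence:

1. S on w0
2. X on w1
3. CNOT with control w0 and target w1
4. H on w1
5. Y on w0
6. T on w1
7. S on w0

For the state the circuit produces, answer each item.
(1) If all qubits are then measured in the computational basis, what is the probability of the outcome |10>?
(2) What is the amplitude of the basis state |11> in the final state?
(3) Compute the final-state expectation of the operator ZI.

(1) The probability of measuring |10> is 1/2.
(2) The amplitude on |11> is sqrt(2)*exp(I*pi/4)/2.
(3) In the final state, ZI has expectation -1.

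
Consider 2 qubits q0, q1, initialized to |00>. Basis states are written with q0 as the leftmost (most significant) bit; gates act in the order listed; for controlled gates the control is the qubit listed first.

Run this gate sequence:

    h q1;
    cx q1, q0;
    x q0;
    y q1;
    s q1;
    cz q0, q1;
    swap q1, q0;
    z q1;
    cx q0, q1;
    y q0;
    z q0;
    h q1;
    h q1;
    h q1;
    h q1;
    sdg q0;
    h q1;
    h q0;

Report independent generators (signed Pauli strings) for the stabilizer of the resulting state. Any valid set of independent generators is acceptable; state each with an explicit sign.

The stabilizer group can be generated by +IX, +ZI, among other valid generating sets. Key observation: gates 12-15 undo each other exactly, leaving only the rest of the circuit to track.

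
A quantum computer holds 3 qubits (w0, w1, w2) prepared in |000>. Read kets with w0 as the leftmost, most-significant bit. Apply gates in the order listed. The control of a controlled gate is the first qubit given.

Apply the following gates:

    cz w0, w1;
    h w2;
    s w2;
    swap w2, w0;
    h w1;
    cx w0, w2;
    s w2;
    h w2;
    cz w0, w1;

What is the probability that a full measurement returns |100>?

Outcome |100> occurs with probability 1/8.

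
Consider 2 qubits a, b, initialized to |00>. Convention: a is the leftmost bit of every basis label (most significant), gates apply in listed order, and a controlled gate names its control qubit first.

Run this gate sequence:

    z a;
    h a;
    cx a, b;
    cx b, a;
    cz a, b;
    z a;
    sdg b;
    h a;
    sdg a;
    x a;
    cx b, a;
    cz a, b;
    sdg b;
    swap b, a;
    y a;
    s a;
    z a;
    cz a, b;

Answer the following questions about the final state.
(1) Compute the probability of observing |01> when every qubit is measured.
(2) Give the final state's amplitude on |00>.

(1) Outcome |01> occurs with probability 1/4.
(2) The final state's coefficient on |00> equals I/2.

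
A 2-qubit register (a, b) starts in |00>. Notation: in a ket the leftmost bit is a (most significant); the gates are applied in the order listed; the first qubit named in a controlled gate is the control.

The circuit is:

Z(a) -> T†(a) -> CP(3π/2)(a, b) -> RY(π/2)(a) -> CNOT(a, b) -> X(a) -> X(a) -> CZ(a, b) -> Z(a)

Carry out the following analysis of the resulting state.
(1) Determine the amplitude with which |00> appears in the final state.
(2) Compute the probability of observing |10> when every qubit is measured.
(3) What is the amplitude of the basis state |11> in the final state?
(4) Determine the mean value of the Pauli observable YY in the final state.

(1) The amplitude on |00> is sqrt(2)/2.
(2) A full measurement returns |10> with probability 0.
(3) |11> carries amplitude sqrt(2)/2 in the final state.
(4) In the final state, YY has expectation -1.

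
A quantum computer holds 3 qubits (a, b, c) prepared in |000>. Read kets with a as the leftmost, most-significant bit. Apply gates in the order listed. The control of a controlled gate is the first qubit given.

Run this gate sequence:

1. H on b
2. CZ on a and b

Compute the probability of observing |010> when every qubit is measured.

A full measurement returns |010> with probability 1/2.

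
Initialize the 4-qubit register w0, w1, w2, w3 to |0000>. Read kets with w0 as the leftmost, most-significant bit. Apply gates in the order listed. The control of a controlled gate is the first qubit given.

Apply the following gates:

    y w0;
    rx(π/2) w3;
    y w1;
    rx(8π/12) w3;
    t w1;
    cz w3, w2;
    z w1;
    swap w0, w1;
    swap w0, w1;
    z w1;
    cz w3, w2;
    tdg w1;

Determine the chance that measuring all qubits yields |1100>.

A full measurement returns |1100> with probability 1/2 - sqrt(3)/4. Key observation: gates 5-12 undo each other exactly, leaving only the rest of the circuit to track.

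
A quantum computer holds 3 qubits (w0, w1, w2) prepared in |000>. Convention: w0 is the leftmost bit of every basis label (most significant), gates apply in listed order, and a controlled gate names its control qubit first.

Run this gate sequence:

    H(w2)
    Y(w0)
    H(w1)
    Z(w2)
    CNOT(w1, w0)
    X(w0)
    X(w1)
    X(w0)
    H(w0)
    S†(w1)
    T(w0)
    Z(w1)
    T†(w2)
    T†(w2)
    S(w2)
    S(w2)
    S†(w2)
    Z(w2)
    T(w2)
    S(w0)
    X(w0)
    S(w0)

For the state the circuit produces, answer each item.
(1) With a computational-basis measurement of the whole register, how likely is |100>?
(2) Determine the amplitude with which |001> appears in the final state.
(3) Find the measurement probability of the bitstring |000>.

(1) The probability of measuring |100> is 1/8. Key observation: gates 16-17 undo each other exactly, leaving only the rest of the circuit to track.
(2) The amplitude on |001> is -sqrt(2)*I/4.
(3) A full measurement returns |000> with probability 1/8.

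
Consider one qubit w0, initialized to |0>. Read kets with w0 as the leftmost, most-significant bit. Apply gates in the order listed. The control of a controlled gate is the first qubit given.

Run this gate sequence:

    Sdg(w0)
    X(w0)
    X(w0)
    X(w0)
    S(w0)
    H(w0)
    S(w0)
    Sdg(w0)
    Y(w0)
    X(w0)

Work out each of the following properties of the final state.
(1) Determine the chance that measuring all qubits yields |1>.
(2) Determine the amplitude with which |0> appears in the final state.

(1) The probability of measuring |1> is 1/2.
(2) The amplitude on |0> is -sqrt(2)/2.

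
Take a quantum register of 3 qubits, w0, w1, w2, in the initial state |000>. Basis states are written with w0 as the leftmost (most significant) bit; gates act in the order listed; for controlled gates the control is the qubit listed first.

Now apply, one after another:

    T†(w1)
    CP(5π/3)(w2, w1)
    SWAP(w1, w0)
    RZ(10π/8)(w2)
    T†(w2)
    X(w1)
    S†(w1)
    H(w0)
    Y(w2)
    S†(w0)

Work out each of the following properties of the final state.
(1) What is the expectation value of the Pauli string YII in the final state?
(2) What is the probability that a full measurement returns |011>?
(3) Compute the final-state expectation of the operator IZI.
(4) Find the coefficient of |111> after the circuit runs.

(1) The observable YII averages to -1.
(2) A full measurement returns |011> with probability 1/2.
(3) The observable IZI averages to -1.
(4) The final state's coefficient on |111> equals sqrt(2)*exp(7*I*pi/8)/2.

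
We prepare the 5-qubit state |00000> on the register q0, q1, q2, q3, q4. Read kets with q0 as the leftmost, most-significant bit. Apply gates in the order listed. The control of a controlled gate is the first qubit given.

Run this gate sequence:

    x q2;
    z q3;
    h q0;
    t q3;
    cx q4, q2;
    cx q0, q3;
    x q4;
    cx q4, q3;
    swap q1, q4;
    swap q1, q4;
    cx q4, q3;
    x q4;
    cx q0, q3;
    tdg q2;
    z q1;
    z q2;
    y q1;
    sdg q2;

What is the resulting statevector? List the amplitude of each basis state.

After the circuit, the state carries amplitude sqrt(2)*exp(3*I*pi/4)/2 on |01100>, sqrt(2)*exp(3*I*pi/4)/2 on |11100>, and 0 on every other basis state. Key observation: the block from step 6 through step 13 cancels to the identity and can be dropped.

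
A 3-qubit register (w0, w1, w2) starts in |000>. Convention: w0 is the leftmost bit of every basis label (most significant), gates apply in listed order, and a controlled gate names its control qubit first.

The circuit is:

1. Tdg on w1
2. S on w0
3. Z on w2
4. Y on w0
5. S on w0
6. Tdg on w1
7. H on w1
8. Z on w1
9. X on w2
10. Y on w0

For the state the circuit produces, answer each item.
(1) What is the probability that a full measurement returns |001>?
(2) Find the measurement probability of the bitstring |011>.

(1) A full measurement returns |001> with probability 1/2.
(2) Outcome |011> occurs with probability 1/2.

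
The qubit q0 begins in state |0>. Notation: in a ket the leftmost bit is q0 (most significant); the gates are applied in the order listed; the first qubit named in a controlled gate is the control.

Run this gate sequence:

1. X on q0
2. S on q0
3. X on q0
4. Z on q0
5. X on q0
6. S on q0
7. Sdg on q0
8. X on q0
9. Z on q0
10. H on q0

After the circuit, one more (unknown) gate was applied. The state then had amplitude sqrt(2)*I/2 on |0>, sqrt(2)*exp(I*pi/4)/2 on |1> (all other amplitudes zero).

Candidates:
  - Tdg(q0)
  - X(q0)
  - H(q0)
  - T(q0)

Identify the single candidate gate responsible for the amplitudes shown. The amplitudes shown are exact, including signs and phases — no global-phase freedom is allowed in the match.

The applied gate was Tdg(q0).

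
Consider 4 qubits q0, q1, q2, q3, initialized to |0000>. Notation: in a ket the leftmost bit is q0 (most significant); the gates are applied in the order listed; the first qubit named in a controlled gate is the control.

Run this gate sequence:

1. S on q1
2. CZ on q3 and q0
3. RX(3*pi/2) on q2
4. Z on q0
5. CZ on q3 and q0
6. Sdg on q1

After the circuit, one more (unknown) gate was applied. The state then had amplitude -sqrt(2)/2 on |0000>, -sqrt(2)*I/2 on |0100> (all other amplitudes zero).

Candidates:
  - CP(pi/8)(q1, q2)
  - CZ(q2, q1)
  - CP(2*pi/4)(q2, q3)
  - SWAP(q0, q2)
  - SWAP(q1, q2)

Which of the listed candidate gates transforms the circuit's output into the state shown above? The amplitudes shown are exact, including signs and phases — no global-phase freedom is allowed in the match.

The unique candidate consistent with the amplitudes is SWAP(q1, q2).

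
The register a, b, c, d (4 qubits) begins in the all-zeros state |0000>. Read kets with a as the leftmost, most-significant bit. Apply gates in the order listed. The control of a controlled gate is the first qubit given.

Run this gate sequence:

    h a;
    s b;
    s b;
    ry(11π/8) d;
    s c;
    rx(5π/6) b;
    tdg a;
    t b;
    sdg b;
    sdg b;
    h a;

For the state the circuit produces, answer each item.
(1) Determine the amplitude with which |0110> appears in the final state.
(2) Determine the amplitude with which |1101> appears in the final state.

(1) |0110> carries amplitude 0 in the final state.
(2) The amplitude on |1101> is (-sqrt(6)*I - sqrt(2)*I + sqrt(2)*exp(3*I*pi/4) + sqrt(6)*exp(3*I*pi/4))*sin(5*pi/16)/8.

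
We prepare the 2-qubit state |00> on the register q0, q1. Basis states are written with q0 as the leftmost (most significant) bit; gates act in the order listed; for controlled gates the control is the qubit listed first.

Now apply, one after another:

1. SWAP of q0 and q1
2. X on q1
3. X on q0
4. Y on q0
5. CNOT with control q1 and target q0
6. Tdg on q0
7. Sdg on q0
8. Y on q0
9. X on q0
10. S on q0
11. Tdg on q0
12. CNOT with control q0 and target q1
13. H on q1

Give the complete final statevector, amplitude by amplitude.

The final amplitudes are 0 on |00>, 0 on |01>, sqrt(2)*I/2 on |10>, sqrt(2)*I/2 on |11>.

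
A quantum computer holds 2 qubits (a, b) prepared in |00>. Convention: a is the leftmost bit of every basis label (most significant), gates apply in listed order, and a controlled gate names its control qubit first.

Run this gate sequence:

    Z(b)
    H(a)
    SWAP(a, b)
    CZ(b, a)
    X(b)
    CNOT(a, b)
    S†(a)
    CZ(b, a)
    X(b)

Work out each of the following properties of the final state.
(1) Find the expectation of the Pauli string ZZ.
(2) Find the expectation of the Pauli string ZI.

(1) The observable ZZ averages to 0.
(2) The expectation value of ZI is 1.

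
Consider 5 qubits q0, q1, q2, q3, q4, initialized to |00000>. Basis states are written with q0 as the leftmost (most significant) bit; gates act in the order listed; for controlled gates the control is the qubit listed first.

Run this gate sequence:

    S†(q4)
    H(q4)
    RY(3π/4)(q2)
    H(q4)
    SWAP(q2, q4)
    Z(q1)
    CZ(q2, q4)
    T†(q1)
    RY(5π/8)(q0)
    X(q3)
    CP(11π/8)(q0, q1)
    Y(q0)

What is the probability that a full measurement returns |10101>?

A full measurement returns |10101> with probability 0.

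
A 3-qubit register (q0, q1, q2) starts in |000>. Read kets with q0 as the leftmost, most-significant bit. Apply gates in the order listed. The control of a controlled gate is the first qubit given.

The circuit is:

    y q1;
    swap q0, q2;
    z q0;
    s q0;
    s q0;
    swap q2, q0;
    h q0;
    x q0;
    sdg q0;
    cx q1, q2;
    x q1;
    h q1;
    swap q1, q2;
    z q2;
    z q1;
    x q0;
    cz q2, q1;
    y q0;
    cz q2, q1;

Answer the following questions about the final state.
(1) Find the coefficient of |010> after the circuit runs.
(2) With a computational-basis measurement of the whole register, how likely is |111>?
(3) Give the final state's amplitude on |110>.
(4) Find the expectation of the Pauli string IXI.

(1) The amplitude on |010> is -1/2.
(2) The probability of measuring |111> is 1/4.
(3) The amplitude on |110> is -I/2.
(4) In the final state, IXI has expectation 0.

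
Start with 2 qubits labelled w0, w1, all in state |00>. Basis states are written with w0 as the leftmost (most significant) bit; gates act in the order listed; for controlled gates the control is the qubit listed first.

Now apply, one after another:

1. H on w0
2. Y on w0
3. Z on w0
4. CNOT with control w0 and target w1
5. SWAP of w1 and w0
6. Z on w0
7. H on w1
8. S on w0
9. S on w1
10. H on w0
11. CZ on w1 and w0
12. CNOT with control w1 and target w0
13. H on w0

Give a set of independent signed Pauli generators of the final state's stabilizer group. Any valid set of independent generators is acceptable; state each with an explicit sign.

One valid set of independent stabilizer generators is -YZ, -ZX (any independent generating set of the same group is equally correct).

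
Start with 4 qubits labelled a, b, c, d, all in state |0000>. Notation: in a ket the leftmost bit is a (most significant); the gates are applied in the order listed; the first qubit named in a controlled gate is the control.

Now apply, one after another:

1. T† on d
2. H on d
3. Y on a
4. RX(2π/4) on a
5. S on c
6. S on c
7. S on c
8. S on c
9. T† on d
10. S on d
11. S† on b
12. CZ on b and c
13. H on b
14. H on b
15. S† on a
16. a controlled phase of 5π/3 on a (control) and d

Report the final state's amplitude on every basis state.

The final amplitudes are 1/2 on |0000>, exp(I*pi/4)/2 on |0001>, 1/2 on |1000>, -exp(11*I*pi/12)/2 on |1001>, and 0 on every other basis state. Key observation: gates 5-8 undo each other exactly, leaving only the rest of the circuit to track.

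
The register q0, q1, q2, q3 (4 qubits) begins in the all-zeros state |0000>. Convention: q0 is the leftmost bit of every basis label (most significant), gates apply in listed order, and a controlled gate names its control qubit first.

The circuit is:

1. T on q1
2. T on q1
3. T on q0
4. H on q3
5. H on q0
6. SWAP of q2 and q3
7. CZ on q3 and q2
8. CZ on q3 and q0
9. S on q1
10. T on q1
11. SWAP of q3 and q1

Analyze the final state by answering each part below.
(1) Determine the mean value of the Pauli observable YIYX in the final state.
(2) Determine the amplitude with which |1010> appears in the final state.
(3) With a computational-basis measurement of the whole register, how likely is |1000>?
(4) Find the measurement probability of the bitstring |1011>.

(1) The expectation value of YIYX is 0.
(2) |1010> carries amplitude 1/2 in the final state.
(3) A full measurement returns |1000> with probability 1/4.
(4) A full measurement returns |1011> with probability 0.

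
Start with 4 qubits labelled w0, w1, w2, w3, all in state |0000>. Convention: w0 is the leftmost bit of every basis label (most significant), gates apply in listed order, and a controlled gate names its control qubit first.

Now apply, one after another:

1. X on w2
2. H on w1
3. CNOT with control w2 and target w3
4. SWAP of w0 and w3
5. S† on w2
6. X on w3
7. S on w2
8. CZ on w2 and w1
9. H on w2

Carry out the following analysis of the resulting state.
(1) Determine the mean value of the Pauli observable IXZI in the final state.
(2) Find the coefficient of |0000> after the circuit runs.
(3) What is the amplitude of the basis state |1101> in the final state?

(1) The expectation value of IXZI is 0.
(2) The amplitude on |0000> is 0.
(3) The amplitude on |1101> is -1/2.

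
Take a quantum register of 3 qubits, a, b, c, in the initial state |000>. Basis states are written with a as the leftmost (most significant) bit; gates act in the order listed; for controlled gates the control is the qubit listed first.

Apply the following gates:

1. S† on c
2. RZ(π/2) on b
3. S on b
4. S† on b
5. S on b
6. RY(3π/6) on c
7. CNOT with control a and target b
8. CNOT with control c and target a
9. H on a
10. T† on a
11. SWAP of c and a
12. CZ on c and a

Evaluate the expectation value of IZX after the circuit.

The observable IZX averages to sqrt(2)/2. Key observation: steps 3-4 multiply out to the identity, so the circuit reduces to the remaining gates.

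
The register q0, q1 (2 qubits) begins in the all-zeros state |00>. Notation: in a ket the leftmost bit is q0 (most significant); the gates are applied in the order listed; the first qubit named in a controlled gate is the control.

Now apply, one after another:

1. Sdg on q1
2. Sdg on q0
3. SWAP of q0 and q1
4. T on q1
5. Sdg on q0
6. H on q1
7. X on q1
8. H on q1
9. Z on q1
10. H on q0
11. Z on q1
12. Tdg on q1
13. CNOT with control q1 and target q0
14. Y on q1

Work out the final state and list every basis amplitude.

The final amplitudes are 0 on |00>, sqrt(2)*I/2 on |01>, 0 on |10>, sqrt(2)*I/2 on |11>. Key observation: gates 6-9 undo each other exactly, leaving only the rest of the circuit to track.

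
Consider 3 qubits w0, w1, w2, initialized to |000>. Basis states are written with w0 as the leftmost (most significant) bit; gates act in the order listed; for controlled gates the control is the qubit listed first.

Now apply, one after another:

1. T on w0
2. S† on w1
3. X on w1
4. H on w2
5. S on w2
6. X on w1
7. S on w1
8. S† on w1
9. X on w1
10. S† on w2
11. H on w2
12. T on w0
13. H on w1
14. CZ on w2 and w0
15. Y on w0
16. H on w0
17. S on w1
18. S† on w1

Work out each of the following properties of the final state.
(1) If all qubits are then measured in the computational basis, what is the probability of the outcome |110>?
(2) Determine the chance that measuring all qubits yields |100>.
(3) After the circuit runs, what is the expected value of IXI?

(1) Outcome |110> occurs with probability 1/4. Key observation: gates 4-11 undo each other exactly, leaving only the rest of the circuit to track.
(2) A full measurement returns |100> with probability 1/4.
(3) The expectation value of IXI is -1.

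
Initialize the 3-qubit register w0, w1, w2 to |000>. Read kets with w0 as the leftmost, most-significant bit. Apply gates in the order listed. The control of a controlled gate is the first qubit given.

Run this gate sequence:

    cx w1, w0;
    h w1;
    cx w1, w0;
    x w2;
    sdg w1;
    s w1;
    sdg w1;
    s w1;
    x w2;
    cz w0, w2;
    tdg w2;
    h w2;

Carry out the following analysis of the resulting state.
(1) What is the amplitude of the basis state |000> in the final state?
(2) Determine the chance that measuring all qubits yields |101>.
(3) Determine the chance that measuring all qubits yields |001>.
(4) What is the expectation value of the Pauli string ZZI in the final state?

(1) |000> carries amplitude 1/2 in the final state. Key observation: steps 4-9 multiply out to the identity, so the circuit reduces to the remaining gates.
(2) Outcome |101> occurs with probability 0.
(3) A full measurement returns |001> with probability 1/4.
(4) The observable ZZI averages to 1.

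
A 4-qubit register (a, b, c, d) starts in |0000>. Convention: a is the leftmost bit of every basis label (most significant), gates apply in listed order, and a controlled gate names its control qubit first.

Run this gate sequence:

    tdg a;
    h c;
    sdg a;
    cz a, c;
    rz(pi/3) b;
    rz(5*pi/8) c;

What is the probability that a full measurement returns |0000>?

Outcome |0000> occurs with probability 1/2.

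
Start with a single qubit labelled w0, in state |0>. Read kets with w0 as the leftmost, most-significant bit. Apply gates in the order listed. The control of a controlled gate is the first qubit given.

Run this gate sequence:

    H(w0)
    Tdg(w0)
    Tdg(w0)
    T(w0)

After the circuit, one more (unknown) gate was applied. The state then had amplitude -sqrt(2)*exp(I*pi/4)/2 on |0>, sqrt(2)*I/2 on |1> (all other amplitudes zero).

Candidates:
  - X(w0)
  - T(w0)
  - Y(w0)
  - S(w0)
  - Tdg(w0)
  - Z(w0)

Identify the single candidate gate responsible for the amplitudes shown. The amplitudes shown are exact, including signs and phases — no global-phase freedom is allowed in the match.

The unique candidate consistent with the amplitudes is Y(w0).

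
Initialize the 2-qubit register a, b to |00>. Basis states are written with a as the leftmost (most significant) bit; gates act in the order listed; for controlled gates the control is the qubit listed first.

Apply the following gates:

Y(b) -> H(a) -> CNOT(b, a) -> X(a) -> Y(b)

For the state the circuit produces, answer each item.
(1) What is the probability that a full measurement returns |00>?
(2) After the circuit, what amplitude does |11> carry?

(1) Outcome |00> occurs with probability 1/2.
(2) |11> carries amplitude 0 in the final state.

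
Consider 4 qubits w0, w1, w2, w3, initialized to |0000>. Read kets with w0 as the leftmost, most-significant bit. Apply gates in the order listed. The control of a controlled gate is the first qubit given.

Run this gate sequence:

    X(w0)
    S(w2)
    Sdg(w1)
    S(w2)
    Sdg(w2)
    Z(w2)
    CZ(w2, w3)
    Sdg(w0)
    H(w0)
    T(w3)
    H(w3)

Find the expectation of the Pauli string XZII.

In the final state, XZII has expectation -1.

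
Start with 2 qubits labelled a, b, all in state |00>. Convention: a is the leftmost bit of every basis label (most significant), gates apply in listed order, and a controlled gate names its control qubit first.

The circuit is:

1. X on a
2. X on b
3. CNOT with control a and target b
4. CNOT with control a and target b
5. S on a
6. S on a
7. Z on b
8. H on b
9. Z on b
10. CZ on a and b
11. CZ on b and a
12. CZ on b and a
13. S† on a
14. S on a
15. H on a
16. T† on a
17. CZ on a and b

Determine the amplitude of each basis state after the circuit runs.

After the circuit, the state carries amplitude 1/2 on |00>, -1/2 on |01>, exp(3*I*pi/4)/2 on |10>, exp(3*I*pi/4)/2 on |11>.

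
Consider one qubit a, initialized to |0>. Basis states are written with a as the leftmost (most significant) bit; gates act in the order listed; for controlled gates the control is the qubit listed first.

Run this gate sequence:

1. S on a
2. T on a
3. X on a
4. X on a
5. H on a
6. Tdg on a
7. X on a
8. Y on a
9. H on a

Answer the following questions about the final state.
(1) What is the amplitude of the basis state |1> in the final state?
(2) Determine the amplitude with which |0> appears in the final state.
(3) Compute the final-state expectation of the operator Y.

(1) |1> carries amplitude -I/2 - exp(I*pi/4)/2 in the final state.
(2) |0> carries amplitude -I/2 + exp(I*pi/4)/2 in the final state.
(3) In the final state, Y has expectation -sqrt(2)/2.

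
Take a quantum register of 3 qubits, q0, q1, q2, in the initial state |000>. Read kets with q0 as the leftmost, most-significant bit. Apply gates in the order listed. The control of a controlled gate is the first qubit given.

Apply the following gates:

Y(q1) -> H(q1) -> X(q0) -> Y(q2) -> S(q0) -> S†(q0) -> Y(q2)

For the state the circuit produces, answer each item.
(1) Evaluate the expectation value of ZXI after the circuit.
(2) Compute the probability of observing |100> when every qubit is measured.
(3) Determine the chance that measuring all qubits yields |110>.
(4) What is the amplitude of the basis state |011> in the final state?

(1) The expectation value of ZXI is 1.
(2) The probability of measuring |100> is 1/2.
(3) A full measurement returns |110> with probability 1/2.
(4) |011> carries amplitude 0 in the final state.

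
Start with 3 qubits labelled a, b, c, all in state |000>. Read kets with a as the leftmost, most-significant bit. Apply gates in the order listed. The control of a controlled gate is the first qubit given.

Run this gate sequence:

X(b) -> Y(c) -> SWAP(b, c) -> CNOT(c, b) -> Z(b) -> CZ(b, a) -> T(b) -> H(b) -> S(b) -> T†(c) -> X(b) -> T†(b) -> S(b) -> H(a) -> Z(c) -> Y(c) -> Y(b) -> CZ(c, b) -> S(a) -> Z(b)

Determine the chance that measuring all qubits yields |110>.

Outcome |110> occurs with probability 1/4.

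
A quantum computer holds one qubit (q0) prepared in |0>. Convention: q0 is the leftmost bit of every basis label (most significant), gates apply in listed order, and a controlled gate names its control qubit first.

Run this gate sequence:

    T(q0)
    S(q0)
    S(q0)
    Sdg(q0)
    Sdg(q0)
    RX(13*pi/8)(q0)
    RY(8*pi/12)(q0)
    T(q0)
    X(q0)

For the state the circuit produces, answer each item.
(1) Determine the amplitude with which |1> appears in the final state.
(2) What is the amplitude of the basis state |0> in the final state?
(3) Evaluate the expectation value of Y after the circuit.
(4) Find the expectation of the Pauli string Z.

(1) The final state's coefficient on |1> equals -cos(3*pi/16)/2 + sqrt(3)*I*sin(3*pi/16)/2.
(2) The amplitude on |0> is -(sqrt(3)*cos(3*pi/16) + I*sin(3*pi/16))*exp(I*pi/4)/2.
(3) In the final state, Y has expectation -sqrt(2*sqrt(2) + 4)/4 - sqrt(12 - 6*sqrt(2))/8.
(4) The expectation value of Z is sqrt(2 - sqrt(2))/4.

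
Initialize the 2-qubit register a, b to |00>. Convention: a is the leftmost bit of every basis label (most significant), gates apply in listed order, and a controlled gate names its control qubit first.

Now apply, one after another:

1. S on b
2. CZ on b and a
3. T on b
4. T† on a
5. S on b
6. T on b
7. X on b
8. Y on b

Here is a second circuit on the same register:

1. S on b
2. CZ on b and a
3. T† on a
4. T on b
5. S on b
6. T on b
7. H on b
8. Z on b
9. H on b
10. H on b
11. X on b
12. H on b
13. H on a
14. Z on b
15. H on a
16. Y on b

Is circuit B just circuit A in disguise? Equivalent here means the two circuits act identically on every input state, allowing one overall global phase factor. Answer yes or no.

Yes: on every input state the two circuits agree up to one overall phase factor.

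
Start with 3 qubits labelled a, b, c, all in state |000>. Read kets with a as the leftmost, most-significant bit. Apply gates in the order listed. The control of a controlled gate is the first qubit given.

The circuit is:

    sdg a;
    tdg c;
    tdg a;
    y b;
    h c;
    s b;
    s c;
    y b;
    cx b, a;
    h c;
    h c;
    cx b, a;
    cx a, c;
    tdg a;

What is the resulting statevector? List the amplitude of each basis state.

The final amplitudes are sqrt(2)*I/2 on |000>, -sqrt(2)/2 on |001>, and 0 on every other basis state. Key observation: steps 9-12 multiply out to the identity, so the circuit reduces to the remaining gates.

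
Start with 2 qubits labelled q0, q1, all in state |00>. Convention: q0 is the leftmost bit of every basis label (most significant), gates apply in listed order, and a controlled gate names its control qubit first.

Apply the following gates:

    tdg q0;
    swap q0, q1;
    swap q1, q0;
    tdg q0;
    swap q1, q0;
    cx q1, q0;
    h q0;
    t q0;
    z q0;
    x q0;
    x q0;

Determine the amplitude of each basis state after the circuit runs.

The final amplitudes are sqrt(2)/2 on |00>, 0 on |01>, -sqrt(2)*exp(I*pi/4)/2 on |10>, 0 on |11>. Key observation: steps 10-11 multiply out to the identity, so the circuit reduces to the remaining gates.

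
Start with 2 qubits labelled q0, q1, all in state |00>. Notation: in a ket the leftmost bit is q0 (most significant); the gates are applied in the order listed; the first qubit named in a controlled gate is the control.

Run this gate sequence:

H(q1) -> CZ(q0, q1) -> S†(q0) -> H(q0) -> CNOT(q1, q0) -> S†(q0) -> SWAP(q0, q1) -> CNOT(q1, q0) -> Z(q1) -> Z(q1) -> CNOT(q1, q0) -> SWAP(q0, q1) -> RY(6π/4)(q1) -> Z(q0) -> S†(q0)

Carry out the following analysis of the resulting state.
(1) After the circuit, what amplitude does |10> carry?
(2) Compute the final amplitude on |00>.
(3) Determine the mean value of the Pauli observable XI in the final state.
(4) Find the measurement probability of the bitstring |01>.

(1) The final state's coefficient on |10> equals -sqrt(2)/2. Key observation: steps 7-12 multiply out to the identity, so the circuit reduces to the remaining gates.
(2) The amplitude on |00> is -sqrt(2)/2.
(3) The expectation value of XI is 1.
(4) Outcome |01> occurs with probability 0.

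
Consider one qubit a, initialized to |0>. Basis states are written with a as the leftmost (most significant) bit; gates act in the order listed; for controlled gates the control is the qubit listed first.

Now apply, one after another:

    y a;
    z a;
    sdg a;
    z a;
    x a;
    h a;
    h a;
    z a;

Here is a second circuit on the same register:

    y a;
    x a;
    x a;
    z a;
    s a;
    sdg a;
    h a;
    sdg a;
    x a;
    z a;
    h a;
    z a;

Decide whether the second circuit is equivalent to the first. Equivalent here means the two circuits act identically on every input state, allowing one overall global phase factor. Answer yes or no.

No, they are not equivalent — no single phase factor reconciles the two unitaries.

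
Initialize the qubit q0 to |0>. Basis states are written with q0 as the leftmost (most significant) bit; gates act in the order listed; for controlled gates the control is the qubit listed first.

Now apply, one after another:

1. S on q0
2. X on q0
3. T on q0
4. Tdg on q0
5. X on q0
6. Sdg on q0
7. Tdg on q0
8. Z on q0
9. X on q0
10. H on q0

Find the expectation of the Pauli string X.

The expectation value of X is -1. Key observation: steps 1-6 multiply out to the identity, so the circuit reduces to the remaining gates.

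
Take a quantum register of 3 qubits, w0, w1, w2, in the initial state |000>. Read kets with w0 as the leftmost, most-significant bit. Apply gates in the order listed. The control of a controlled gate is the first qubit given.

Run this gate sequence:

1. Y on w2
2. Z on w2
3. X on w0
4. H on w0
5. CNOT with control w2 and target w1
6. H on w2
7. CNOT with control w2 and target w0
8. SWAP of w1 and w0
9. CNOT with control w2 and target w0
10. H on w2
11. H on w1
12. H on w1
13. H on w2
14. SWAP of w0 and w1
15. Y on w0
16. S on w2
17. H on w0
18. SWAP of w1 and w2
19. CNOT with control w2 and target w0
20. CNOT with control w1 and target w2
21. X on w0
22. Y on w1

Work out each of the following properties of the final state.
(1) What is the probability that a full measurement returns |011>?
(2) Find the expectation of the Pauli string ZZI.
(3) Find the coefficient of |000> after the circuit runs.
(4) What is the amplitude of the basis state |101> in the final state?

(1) Outcome |011> occurs with probability 1/2. Key observation: the block from step 10 through step 13 cancels to the identity and can be dropped.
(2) The expectation value of ZZI is -1.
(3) The final state's coefficient on |000> equals 0.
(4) |101> carries amplitude sqrt(2)/2 in the final state.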